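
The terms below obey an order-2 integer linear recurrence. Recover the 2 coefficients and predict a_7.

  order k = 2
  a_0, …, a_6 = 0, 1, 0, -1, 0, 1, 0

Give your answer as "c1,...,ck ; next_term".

0,-1 ; -1

  a_2 = 0·1 + -1·0 = 0
  a_3 = 0·0 + -1·1 = -1
  a_4 = 0·-1 + -1·0 = 0
  a_5 = 0·0 + -1·-1 = 1
  a_6 = 0·1 + -1·0 = 0
  a_7 = 0·0 + -1·1 = -1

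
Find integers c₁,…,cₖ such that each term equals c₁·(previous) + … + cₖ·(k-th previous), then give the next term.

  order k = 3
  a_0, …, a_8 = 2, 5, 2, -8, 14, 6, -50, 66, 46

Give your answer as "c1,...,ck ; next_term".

-1,-2,2 ; -278

  a_3 = -1·2 + -2·5 + 2·2 = -8
  a_4 = -1·-8 + -2·2 + 2·5 = 14
  a_5 = -1·14 + -2·-8 + 2·2 = 6
  a_6 = -1·6 + -2·14 + 2·-8 = -50
  a_7 = -1·-50 + -2·6 + 2·14 = 66
  a_8 = -1·66 + -2·-50 + 2·6 = 46
  a_9 = -1·46 + -2·66 + 2·-50 = -278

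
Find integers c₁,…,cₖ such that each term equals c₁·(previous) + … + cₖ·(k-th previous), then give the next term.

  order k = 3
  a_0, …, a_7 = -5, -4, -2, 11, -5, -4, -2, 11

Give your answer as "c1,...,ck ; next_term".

-1,-1,-1 ; -5

  a_3 = -1·-2 + -1·-4 + -1·-5 = 11
  a_4 = -1·11 + -1·-2 + -1·-4 = -5
  a_5 = -1·-5 + -1·11 + -1·-2 = -4
  a_6 = -1·-4 + -1·-5 + -1·11 = -2
  a_7 = -1·-2 + -1·-4 + -1·-5 = 11
  a_8 = -1·11 + -1·-2 + -1·-4 = -5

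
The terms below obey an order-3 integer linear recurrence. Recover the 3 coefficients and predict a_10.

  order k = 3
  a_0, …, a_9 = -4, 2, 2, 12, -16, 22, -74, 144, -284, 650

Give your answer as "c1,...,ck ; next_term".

  a_3 = -1·2 + 1·2 + -3·-4 = 12
  a_4 = -1·12 + 1·2 + -3·2 = -16
  a_5 = -1·-16 + 1·12 + -3·2 = 22
  a_6 = -1·22 + 1·-16 + -3·12 = -74
  a_7 = -1·-74 + 1·22 + -3·-16 = 144
  a_8 = -1·144 + 1·-74 + -3·22 = -284
  a_9 = -1·-284 + 1·144 + -3·-74 = 650
  a_10 = -1·650 + 1·-284 + -3·144 = -1366

-1,1,-3 ; -1366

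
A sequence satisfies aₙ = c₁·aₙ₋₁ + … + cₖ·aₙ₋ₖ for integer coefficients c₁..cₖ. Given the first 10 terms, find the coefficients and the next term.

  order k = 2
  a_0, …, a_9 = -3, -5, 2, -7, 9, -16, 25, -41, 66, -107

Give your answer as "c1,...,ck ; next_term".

-1,1 ; 173

  a_2 = -1·-5 + 1·-3 = 2
  a_3 = -1·2 + 1·-5 = -7
  a_4 = -1·-7 + 1·2 = 9
  a_5 = -1·9 + 1·-7 = -16
  a_6 = -1·-16 + 1·9 = 25
  a_7 = -1·25 + 1·-16 = -41
  a_8 = -1·-41 + 1·25 = 66
  a_9 = -1·66 + 1·-41 = -107
  a_10 = -1·-107 + 1·66 = 173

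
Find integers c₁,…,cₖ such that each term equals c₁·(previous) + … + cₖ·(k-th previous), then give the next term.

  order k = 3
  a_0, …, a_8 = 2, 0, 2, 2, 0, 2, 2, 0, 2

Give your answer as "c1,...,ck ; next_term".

0,0,1 ; 2

  a_3 = 0·2 + 0·0 + 1·2 = 2
  a_4 = 0·2 + 0·2 + 1·0 = 0
  a_5 = 0·0 + 0·2 + 1·2 = 2
  a_6 = 0·2 + 0·0 + 1·2 = 2
  a_7 = 0·2 + 0·2 + 1·0 = 0
  a_8 = 0·0 + 0·2 + 1·2 = 2
  a_9 = 0·2 + 0·0 + 1·2 = 2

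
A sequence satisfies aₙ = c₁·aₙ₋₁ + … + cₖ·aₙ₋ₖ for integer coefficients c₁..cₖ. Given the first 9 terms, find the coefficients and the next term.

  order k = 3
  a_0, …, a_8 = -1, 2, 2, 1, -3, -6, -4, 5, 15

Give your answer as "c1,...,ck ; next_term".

  a_3 = 1·2 + -1·2 + -1·-1 = 1
  a_4 = 1·1 + -1·2 + -1·2 = -3
  a_5 = 1·-3 + -1·1 + -1·2 = -6
  a_6 = 1·-6 + -1·-3 + -1·1 = -4
  a_7 = 1·-4 + -1·-6 + -1·-3 = 5
  a_8 = 1·5 + -1·-4 + -1·-6 = 15
  a_9 = 1·15 + -1·5 + -1·-4 = 14

1,-1,-1 ; 14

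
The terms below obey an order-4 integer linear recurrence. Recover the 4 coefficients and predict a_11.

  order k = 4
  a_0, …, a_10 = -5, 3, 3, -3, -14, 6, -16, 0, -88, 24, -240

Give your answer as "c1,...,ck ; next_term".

0,2,0,4 ; 48

  a_4 = 0·-3 + 2·3 + 0·3 + 4·-5 = -14
  a_5 = 0·-14 + 2·-3 + 0·3 + 4·3 = 6
  a_6 = 0·6 + 2·-14 + 0·-3 + 4·3 = -16
  a_7 = 0·-16 + 2·6 + 0·-14 + 4·-3 = 0
  a_8 = 0·0 + 2·-16 + 0·6 + 4·-14 = -88
  a_9 = 0·-88 + 2·0 + 0·-16 + 4·6 = 24
  a_10 = 0·24 + 2·-88 + 0·0 + 4·-16 = -240
  a_11 = 0·-240 + 2·24 + 0·-88 + 4·0 = 48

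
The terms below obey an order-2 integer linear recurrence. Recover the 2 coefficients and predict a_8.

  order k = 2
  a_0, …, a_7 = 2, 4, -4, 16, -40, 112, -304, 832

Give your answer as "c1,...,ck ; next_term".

-2,2 ; -2272

  a_2 = -2·4 + 2·2 = -4
  a_3 = -2·-4 + 2·4 = 16
  a_4 = -2·16 + 2·-4 = -40
  a_5 = -2·-40 + 2·16 = 112
  a_6 = -2·112 + 2·-40 = -304
  a_7 = -2·-304 + 2·112 = 832
  a_8 = -2·832 + 2·-304 = -2272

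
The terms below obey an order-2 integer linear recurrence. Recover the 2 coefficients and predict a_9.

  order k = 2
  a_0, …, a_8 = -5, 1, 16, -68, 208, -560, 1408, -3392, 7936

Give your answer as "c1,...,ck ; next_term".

  a_2 = -4·1 + -4·-5 = 16
  a_3 = -4·16 + -4·1 = -68
  a_4 = -4·-68 + -4·16 = 208
  a_5 = -4·208 + -4·-68 = -560
  a_6 = -4·-560 + -4·208 = 1408
  a_7 = -4·1408 + -4·-560 = -3392
  a_8 = -4·-3392 + -4·1408 = 7936
  a_9 = -4·7936 + -4·-3392 = -18176

-4,-4 ; -18176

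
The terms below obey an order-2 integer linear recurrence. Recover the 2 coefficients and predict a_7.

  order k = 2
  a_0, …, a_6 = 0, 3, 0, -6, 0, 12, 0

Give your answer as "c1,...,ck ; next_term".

  a_2 = 0·3 + -2·0 = 0
  a_3 = 0·0 + -2·3 = -6
  a_4 = 0·-6 + -2·0 = 0
  a_5 = 0·0 + -2·-6 = 12
  a_6 = 0·12 + -2·0 = 0
  a_7 = 0·0 + -2·12 = -24

0,-2 ; -24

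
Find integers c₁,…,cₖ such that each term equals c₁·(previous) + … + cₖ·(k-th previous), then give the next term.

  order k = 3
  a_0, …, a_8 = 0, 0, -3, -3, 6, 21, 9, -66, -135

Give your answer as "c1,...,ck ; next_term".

1,-3,-2 ; 45

  a_3 = 1·-3 + -3·0 + -2·0 = -3
  a_4 = 1·-3 + -3·-3 + -2·0 = 6
  a_5 = 1·6 + -3·-3 + -2·-3 = 21
  a_6 = 1·21 + -3·6 + -2·-3 = 9
  a_7 = 1·9 + -3·21 + -2·6 = -66
  a_8 = 1·-66 + -3·9 + -2·21 = -135
  a_9 = 1·-135 + -3·-66 + -2·9 = 45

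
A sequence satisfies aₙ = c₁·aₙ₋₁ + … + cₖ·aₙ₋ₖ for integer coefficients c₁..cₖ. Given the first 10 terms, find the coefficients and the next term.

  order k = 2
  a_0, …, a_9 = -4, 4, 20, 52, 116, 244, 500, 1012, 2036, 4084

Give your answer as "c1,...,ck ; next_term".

3,-2 ; 8180

  a_2 = 3·4 + -2·-4 = 20
  a_3 = 3·20 + -2·4 = 52
  a_4 = 3·52 + -2·20 = 116
  a_5 = 3·116 + -2·52 = 244
  a_6 = 3·244 + -2·116 = 500
  a_7 = 3·500 + -2·244 = 1012
  a_8 = 3·1012 + -2·500 = 2036
  a_9 = 3·2036 + -2·1012 = 4084
  a_10 = 3·4084 + -2·2036 = 8180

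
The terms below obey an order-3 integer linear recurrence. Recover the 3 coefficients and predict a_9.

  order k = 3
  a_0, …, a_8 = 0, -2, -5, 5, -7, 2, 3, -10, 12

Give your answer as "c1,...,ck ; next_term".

-1,0,1 ; -9

  a_3 = -1·-5 + 0·-2 + 1·0 = 5
  a_4 = -1·5 + 0·-5 + 1·-2 = -7
  a_5 = -1·-7 + 0·5 + 1·-5 = 2
  a_6 = -1·2 + 0·-7 + 1·5 = 3
  a_7 = -1·3 + 0·2 + 1·-7 = -10
  a_8 = -1·-10 + 0·3 + 1·2 = 12
  a_9 = -1·12 + 0·-10 + 1·3 = -9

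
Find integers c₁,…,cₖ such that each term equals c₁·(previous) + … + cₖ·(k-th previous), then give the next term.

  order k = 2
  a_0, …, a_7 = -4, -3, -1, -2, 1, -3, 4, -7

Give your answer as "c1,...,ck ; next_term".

-1,1 ; 11

  a_2 = -1·-3 + 1·-4 = -1
  a_3 = -1·-1 + 1·-3 = -2
  a_4 = -1·-2 + 1·-1 = 1
  a_5 = -1·1 + 1·-2 = -3
  a_6 = -1·-3 + 1·1 = 4
  a_7 = -1·4 + 1·-3 = -7
  a_8 = -1·-7 + 1·4 = 11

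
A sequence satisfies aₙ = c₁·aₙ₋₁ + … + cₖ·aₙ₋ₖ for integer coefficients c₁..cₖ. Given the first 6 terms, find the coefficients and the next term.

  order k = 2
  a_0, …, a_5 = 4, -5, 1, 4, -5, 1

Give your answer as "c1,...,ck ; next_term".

  a_2 = -1·-5 + -1·4 = 1
  a_3 = -1·1 + -1·-5 = 4
  a_4 = -1·4 + -1·1 = -5
  a_5 = -1·-5 + -1·4 = 1
  a_6 = -1·1 + -1·-5 = 4

-1,-1 ; 4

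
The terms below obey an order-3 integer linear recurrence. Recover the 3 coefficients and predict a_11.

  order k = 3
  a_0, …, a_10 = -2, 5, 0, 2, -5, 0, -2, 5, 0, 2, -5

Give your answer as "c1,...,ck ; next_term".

0,0,-1 ; 0

  a_3 = 0·0 + 0·5 + -1·-2 = 2
  a_4 = 0·2 + 0·0 + -1·5 = -5
  a_5 = 0·-5 + 0·2 + -1·0 = 0
  a_6 = 0·0 + 0·-5 + -1·2 = -2
  a_7 = 0·-2 + 0·0 + -1·-5 = 5
  a_8 = 0·5 + 0·-2 + -1·0 = 0
  a_9 = 0·0 + 0·5 + -1·-2 = 2
  a_10 = 0·2 + 0·0 + -1·5 = -5
  a_11 = 0·-5 + 0·2 + -1·0 = 0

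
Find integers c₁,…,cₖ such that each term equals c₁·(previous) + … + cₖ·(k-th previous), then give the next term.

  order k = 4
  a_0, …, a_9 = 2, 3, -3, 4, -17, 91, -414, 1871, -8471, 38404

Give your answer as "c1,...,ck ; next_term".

-4,2,-1,4 ; -174085

  a_4 = -4·4 + 2·-3 + -1·3 + 4·2 = -17
  a_5 = -4·-17 + 2·4 + -1·-3 + 4·3 = 91
  a_6 = -4·91 + 2·-17 + -1·4 + 4·-3 = -414
  a_7 = -4·-414 + 2·91 + -1·-17 + 4·4 = 1871
  a_8 = -4·1871 + 2·-414 + -1·91 + 4·-17 = -8471
  a_9 = -4·-8471 + 2·1871 + -1·-414 + 4·91 = 38404
  a_10 = -4·38404 + 2·-8471 + -1·1871 + 4·-414 = -174085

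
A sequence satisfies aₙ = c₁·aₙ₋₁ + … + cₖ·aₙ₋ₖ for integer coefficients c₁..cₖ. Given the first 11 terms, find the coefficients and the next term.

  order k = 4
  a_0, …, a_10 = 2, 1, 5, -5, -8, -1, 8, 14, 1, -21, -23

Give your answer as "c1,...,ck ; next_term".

  a_4 = 0·-5 + -1·5 + -1·1 + -1·2 = -8
  a_5 = 0·-8 + -1·-5 + -1·5 + -1·1 = -1
  a_6 = 0·-1 + -1·-8 + -1·-5 + -1·5 = 8
  a_7 = 0·8 + -1·-1 + -1·-8 + -1·-5 = 14
  a_8 = 0·14 + -1·8 + -1·-1 + -1·-8 = 1
  a_9 = 0·1 + -1·14 + -1·8 + -1·-1 = -21
  a_10 = 0·-21 + -1·1 + -1·14 + -1·8 = -23
  a_11 = 0·-23 + -1·-21 + -1·1 + -1·14 = 6

0,-1,-1,-1 ; 6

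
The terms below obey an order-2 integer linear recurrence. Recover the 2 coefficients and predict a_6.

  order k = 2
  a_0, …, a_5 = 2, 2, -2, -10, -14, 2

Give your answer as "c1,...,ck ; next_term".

  a_2 = 2·2 + -3·2 = -2
  a_3 = 2·-2 + -3·2 = -10
  a_4 = 2·-10 + -3·-2 = -14
  a_5 = 2·-14 + -3·-10 = 2
  a_6 = 2·2 + -3·-14 = 46

2,-3 ; 46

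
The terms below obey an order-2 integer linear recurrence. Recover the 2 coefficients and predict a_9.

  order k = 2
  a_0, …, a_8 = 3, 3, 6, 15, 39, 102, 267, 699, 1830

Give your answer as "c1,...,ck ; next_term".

3,-1 ; 4791

  a_2 = 3·3 + -1·3 = 6
  a_3 = 3·6 + -1·3 = 15
  a_4 = 3·15 + -1·6 = 39
  a_5 = 3·39 + -1·15 = 102
  a_6 = 3·102 + -1·39 = 267
  a_7 = 3·267 + -1·102 = 699
  a_8 = 3·699 + -1·267 = 1830
  a_9 = 3·1830 + -1·699 = 4791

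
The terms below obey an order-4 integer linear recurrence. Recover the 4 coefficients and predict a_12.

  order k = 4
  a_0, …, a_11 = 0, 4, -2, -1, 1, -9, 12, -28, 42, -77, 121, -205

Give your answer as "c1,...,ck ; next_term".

  a_4 = -1·-1 + 2·-2 + 1·4 + -1·0 = 1
  a_5 = -1·1 + 2·-1 + 1·-2 + -1·4 = -9
  a_6 = -1·-9 + 2·1 + 1·-1 + -1·-2 = 12
  a_7 = -1·12 + 2·-9 + 1·1 + -1·-1 = -28
  a_8 = -1·-28 + 2·12 + 1·-9 + -1·1 = 42
  a_9 = -1·42 + 2·-28 + 1·12 + -1·-9 = -77
  a_10 = -1·-77 + 2·42 + 1·-28 + -1·12 = 121
  a_11 = -1·121 + 2·-77 + 1·42 + -1·-28 = -205
  a_12 = -1·-205 + 2·121 + 1·-77 + -1·42 = 328

-1,2,1,-1 ; 328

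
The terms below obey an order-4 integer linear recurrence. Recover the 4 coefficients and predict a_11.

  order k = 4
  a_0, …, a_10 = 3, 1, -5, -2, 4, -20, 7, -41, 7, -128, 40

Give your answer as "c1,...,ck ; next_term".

  a_4 = -1·-2 + 2·-5 + 3·1 + 3·3 = 4
  a_5 = -1·4 + 2·-2 + 3·-5 + 3·1 = -20
  a_6 = -1·-20 + 2·4 + 3·-2 + 3·-5 = 7
  a_7 = -1·7 + 2·-20 + 3·4 + 3·-2 = -41
  a_8 = -1·-41 + 2·7 + 3·-20 + 3·4 = 7
  a_9 = -1·7 + 2·-41 + 3·7 + 3·-20 = -128
  a_10 = -1·-128 + 2·7 + 3·-41 + 3·7 = 40
  a_11 = -1·40 + 2·-128 + 3·7 + 3·-41 = -398

-1,2,3,3 ; -398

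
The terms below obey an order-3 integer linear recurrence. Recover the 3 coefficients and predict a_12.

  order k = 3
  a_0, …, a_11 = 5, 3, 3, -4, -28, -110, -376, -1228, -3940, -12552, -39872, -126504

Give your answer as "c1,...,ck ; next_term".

  a_3 = 4·3 + -2·3 + -2·5 = -4
  a_4 = 4·-4 + -2·3 + -2·3 = -28
  a_5 = 4·-28 + -2·-4 + -2·3 = -110
  a_6 = 4·-110 + -2·-28 + -2·-4 = -376
  a_7 = 4·-376 + -2·-110 + -2·-28 = -1228
  a_8 = 4·-1228 + -2·-376 + -2·-110 = -3940
  a_9 = 4·-3940 + -2·-1228 + -2·-376 = -12552
  a_10 = 4·-12552 + -2·-3940 + -2·-1228 = -39872
  a_11 = 4·-39872 + -2·-12552 + -2·-3940 = -126504
  a_12 = 4·-126504 + -2·-39872 + -2·-12552 = -401168

4,-2,-2 ; -401168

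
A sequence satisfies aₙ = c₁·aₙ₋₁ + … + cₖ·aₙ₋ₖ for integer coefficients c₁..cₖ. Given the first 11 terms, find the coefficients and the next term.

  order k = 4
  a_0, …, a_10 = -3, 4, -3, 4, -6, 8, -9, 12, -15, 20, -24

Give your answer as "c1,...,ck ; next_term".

0,1,0,1 ; 32

  a_4 = 0·4 + 1·-3 + 0·4 + 1·-3 = -6
  a_5 = 0·-6 + 1·4 + 0·-3 + 1·4 = 8
  a_6 = 0·8 + 1·-6 + 0·4 + 1·-3 = -9
  a_7 = 0·-9 + 1·8 + 0·-6 + 1·4 = 12
  a_8 = 0·12 + 1·-9 + 0·8 + 1·-6 = -15
  a_9 = 0·-15 + 1·12 + 0·-9 + 1·8 = 20
  a_10 = 0·20 + 1·-15 + 0·12 + 1·-9 = -24
  a_11 = 0·-24 + 1·20 + 0·-15 + 1·12 = 32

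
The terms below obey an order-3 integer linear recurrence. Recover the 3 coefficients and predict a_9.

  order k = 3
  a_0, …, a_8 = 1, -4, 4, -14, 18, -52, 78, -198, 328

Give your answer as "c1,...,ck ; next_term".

-1,3,2 ; -766

  a_3 = -1·4 + 3·-4 + 2·1 = -14
  a_4 = -1·-14 + 3·4 + 2·-4 = 18
  a_5 = -1·18 + 3·-14 + 2·4 = -52
  a_6 = -1·-52 + 3·18 + 2·-14 = 78
  a_7 = -1·78 + 3·-52 + 2·18 = -198
  a_8 = -1·-198 + 3·78 + 2·-52 = 328
  a_9 = -1·328 + 3·-198 + 2·78 = -766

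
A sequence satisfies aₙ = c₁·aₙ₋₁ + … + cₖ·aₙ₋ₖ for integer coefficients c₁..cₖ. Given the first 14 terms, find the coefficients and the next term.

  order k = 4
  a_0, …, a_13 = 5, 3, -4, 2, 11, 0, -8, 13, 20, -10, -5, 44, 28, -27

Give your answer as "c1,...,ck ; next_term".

2,-2,3,-2 ; 32

  a_4 = 2·2 + -2·-4 + 3·3 + -2·5 = 11
  a_5 = 2·11 + -2·2 + 3·-4 + -2·3 = 0
  a_6 = 2·0 + -2·11 + 3·2 + -2·-4 = -8
  a_7 = 2·-8 + -2·0 + 3·11 + -2·2 = 13
  a_8 = 2·13 + -2·-8 + 3·0 + -2·11 = 20
  a_9 = 2·20 + -2·13 + 3·-8 + -2·0 = -10
  a_10 = 2·-10 + -2·20 + 3·13 + -2·-8 = -5
  a_11 = 2·-5 + -2·-10 + 3·20 + -2·13 = 44
  a_12 = 2·44 + -2·-5 + 3·-10 + -2·20 = 28
  a_13 = 2·28 + -2·44 + 3·-5 + -2·-10 = -27
  a_14 = 2·-27 + -2·28 + 3·44 + -2·-5 = 32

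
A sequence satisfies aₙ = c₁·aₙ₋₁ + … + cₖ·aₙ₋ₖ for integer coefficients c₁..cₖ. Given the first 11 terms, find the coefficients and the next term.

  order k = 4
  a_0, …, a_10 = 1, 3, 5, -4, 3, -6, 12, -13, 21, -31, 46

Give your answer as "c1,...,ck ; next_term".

  a_4 = 0·-4 + 1·5 + -1·3 + 1·1 = 3
  a_5 = 0·3 + 1·-4 + -1·5 + 1·3 = -6
  a_6 = 0·-6 + 1·3 + -1·-4 + 1·5 = 12
  a_7 = 0·12 + 1·-6 + -1·3 + 1·-4 = -13
  a_8 = 0·-13 + 1·12 + -1·-6 + 1·3 = 21
  a_9 = 0·21 + 1·-13 + -1·12 + 1·-6 = -31
  a_10 = 0·-31 + 1·21 + -1·-13 + 1·12 = 46
  a_11 = 0·46 + 1·-31 + -1·21 + 1·-13 = -65

0,1,-1,1 ; -65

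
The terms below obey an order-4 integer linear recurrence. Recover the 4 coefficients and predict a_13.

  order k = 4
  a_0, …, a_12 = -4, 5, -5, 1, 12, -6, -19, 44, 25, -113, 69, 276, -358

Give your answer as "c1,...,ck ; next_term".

0,-1,3,2 ; -295

  a_4 = 0·1 + -1·-5 + 3·5 + 2·-4 = 12
  a_5 = 0·12 + -1·1 + 3·-5 + 2·5 = -6
  a_6 = 0·-6 + -1·12 + 3·1 + 2·-5 = -19
  a_7 = 0·-19 + -1·-6 + 3·12 + 2·1 = 44
  a_8 = 0·44 + -1·-19 + 3·-6 + 2·12 = 25
  a_9 = 0·25 + -1·44 + 3·-19 + 2·-6 = -113
  a_10 = 0·-113 + -1·25 + 3·44 + 2·-19 = 69
  a_11 = 0·69 + -1·-113 + 3·25 + 2·44 = 276
  a_12 = 0·276 + -1·69 + 3·-113 + 2·25 = -358
  a_13 = 0·-358 + -1·276 + 3·69 + 2·-113 = -295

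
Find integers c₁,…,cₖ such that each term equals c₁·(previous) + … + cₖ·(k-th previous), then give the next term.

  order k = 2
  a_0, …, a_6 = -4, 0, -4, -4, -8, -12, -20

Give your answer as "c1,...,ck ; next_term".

  a_2 = 1·0 + 1·-4 = -4
  a_3 = 1·-4 + 1·0 = -4
  a_4 = 1·-4 + 1·-4 = -8
  a_5 = 1·-8 + 1·-4 = -12
  a_6 = 1·-12 + 1·-8 = -20
  a_7 = 1·-20 + 1·-12 = -32

1,1 ; -32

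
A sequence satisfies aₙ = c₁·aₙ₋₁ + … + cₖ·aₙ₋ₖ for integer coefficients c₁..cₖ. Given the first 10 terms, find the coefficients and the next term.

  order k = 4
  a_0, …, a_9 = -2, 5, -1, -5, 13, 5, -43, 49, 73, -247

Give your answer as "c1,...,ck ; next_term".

  a_4 = -1·-5 + -2·-1 + 2·5 + 2·-2 = 13
  a_5 = -1·13 + -2·-5 + 2·-1 + 2·5 = 5
  a_6 = -1·5 + -2·13 + 2·-5 + 2·-1 = -43
  a_7 = -1·-43 + -2·5 + 2·13 + 2·-5 = 49
  a_8 = -1·49 + -2·-43 + 2·5 + 2·13 = 73
  a_9 = -1·73 + -2·49 + 2·-43 + 2·5 = -247
  a_10 = -1·-247 + -2·73 + 2·49 + 2·-43 = 113

-1,-2,2,2 ; 113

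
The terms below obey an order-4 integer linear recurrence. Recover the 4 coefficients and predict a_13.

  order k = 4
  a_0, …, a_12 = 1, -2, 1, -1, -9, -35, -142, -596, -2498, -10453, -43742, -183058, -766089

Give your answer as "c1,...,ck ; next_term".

4,0,3,1 ; -3206035

  a_4 = 4·-1 + 0·1 + 3·-2 + 1·1 = -9
  a_5 = 4·-9 + 0·-1 + 3·1 + 1·-2 = -35
  a_6 = 4·-35 + 0·-9 + 3·-1 + 1·1 = -142
  a_7 = 4·-142 + 0·-35 + 3·-9 + 1·-1 = -596
  a_8 = 4·-596 + 0·-142 + 3·-35 + 1·-9 = -2498
  a_9 = 4·-2498 + 0·-596 + 3·-142 + 1·-35 = -10453
  a_10 = 4·-10453 + 0·-2498 + 3·-596 + 1·-142 = -43742
  a_11 = 4·-43742 + 0·-10453 + 3·-2498 + 1·-596 = -183058
  a_12 = 4·-183058 + 0·-43742 + 3·-10453 + 1·-2498 = -766089
  a_13 = 4·-766089 + 0·-183058 + 3·-43742 + 1·-10453 = -3206035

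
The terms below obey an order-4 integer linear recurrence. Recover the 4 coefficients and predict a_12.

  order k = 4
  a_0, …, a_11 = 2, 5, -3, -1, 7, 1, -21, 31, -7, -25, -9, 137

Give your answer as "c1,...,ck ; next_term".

-2,-2,-1,2 ; -245

  a_4 = -2·-1 + -2·-3 + -1·5 + 2·2 = 7
  a_5 = -2·7 + -2·-1 + -1·-3 + 2·5 = 1
  a_6 = -2·1 + -2·7 + -1·-1 + 2·-3 = -21
  a_7 = -2·-21 + -2·1 + -1·7 + 2·-1 = 31
  a_8 = -2·31 + -2·-21 + -1·1 + 2·7 = -7
  a_9 = -2·-7 + -2·31 + -1·-21 + 2·1 = -25
  a_10 = -2·-25 + -2·-7 + -1·31 + 2·-21 = -9
  a_11 = -2·-9 + -2·-25 + -1·-7 + 2·31 = 137
  a_12 = -2·137 + -2·-9 + -1·-25 + 2·-7 = -245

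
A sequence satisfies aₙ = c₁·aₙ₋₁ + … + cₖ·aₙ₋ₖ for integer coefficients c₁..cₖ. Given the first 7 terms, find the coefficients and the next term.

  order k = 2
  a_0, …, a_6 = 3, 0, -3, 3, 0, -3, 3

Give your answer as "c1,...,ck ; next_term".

  a_2 = -1·0 + -1·3 = -3
  a_3 = -1·-3 + -1·0 = 3
  a_4 = -1·3 + -1·-3 = 0
  a_5 = -1·0 + -1·3 = -3
  a_6 = -1·-3 + -1·0 = 3
  a_7 = -1·3 + -1·-3 = 0

-1,-1 ; 0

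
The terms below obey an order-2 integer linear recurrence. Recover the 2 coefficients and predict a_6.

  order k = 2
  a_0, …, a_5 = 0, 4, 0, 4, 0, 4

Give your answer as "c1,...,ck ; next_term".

  a_2 = 0·4 + 1·0 = 0
  a_3 = 0·0 + 1·4 = 4
  a_4 = 0·4 + 1·0 = 0
  a_5 = 0·0 + 1·4 = 4
  a_6 = 0·4 + 1·0 = 0

0,1 ; 0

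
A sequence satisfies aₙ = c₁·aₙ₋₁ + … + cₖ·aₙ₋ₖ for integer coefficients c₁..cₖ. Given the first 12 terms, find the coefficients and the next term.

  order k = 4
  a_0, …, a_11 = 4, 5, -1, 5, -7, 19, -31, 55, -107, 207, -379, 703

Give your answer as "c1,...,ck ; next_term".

-1,0,-2,2 ; -1331

  a_4 = -1·5 + 0·-1 + -2·5 + 2·4 = -7
  a_5 = -1·-7 + 0·5 + -2·-1 + 2·5 = 19
  a_6 = -1·19 + 0·-7 + -2·5 + 2·-1 = -31
  a_7 = -1·-31 + 0·19 + -2·-7 + 2·5 = 55
  a_8 = -1·55 + 0·-31 + -2·19 + 2·-7 = -107
  a_9 = -1·-107 + 0·55 + -2·-31 + 2·19 = 207
  a_10 = -1·207 + 0·-107 + -2·55 + 2·-31 = -379
  a_11 = -1·-379 + 0·207 + -2·-107 + 2·55 = 703
  a_12 = -1·703 + 0·-379 + -2·207 + 2·-107 = -1331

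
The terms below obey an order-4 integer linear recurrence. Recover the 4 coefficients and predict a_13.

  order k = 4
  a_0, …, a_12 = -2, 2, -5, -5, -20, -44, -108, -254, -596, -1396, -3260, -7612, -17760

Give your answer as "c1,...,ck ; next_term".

2,2,-2,-2 ; -41432

  a_4 = 2·-5 + 2·-5 + -2·2 + -2·-2 = -20
  a_5 = 2·-20 + 2·-5 + -2·-5 + -2·2 = -44
  a_6 = 2·-44 + 2·-20 + -2·-5 + -2·-5 = -108
  a_7 = 2·-108 + 2·-44 + -2·-20 + -2·-5 = -254
  a_8 = 2·-254 + 2·-108 + -2·-44 + -2·-20 = -596
  a_9 = 2·-596 + 2·-254 + -2·-108 + -2·-44 = -1396
  a_10 = 2·-1396 + 2·-596 + -2·-254 + -2·-108 = -3260
  a_11 = 2·-3260 + 2·-1396 + -2·-596 + -2·-254 = -7612
  a_12 = 2·-7612 + 2·-3260 + -2·-1396 + -2·-596 = -17760
  a_13 = 2·-17760 + 2·-7612 + -2·-3260 + -2·-1396 = -41432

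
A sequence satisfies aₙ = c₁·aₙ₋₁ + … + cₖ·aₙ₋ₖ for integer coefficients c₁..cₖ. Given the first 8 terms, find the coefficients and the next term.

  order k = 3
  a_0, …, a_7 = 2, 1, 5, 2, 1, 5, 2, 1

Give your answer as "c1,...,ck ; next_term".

0,0,1 ; 5

  a_3 = 0·5 + 0·1 + 1·2 = 2
  a_4 = 0·2 + 0·5 + 1·1 = 1
  a_5 = 0·1 + 0·2 + 1·5 = 5
  a_6 = 0·5 + 0·1 + 1·2 = 2
  a_7 = 0·2 + 0·5 + 1·1 = 1
  a_8 = 0·1 + 0·2 + 1·5 = 5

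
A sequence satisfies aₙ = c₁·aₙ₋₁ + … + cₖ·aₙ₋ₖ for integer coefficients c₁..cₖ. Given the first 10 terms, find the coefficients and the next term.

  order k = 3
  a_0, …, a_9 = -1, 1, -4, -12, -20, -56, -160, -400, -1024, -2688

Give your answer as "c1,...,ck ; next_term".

2,0,4 ; -6976

  a_3 = 2·-4 + 0·1 + 4·-1 = -12
  a_4 = 2·-12 + 0·-4 + 4·1 = -20
  a_5 = 2·-20 + 0·-12 + 4·-4 = -56
  a_6 = 2·-56 + 0·-20 + 4·-12 = -160
  a_7 = 2·-160 + 0·-56 + 4·-20 = -400
  a_8 = 2·-400 + 0·-160 + 4·-56 = -1024
  a_9 = 2·-1024 + 0·-400 + 4·-160 = -2688
  a_10 = 2·-2688 + 0·-1024 + 4·-400 = -6976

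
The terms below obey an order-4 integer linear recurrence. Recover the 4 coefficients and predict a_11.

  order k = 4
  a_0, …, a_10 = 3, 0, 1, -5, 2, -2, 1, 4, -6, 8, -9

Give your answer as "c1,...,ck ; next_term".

  a_4 = -1·-5 + 0·1 + 0·0 + -1·3 = 2
  a_5 = -1·2 + 0·-5 + 0·1 + -1·0 = -2
  a_6 = -1·-2 + 0·2 + 0·-5 + -1·1 = 1
  a_7 = -1·1 + 0·-2 + 0·2 + -1·-5 = 4
  a_8 = -1·4 + 0·1 + 0·-2 + -1·2 = -6
  a_9 = -1·-6 + 0·4 + 0·1 + -1·-2 = 8
  a_10 = -1·8 + 0·-6 + 0·4 + -1·1 = -9
  a_11 = -1·-9 + 0·8 + 0·-6 + -1·4 = 5

-1,0,0,-1 ; 5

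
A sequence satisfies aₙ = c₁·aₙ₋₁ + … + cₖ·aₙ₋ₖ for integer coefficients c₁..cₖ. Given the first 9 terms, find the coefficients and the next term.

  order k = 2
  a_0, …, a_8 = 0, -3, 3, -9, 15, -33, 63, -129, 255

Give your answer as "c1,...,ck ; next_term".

  a_2 = -1·-3 + 2·0 = 3
  a_3 = -1·3 + 2·-3 = -9
  a_4 = -1·-9 + 2·3 = 15
  a_5 = -1·15 + 2·-9 = -33
  a_6 = -1·-33 + 2·15 = 63
  a_7 = -1·63 + 2·-33 = -129
  a_8 = -1·-129 + 2·63 = 255
  a_9 = -1·255 + 2·-129 = -513

-1,2 ; -513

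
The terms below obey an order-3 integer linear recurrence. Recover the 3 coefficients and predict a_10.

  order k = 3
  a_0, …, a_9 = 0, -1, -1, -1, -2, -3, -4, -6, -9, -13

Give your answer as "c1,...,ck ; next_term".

  a_3 = 1·-1 + 0·-1 + 1·0 = -1
  a_4 = 1·-1 + 0·-1 + 1·-1 = -2
  a_5 = 1·-2 + 0·-1 + 1·-1 = -3
  a_6 = 1·-3 + 0·-2 + 1·-1 = -4
  a_7 = 1·-4 + 0·-3 + 1·-2 = -6
  a_8 = 1·-6 + 0·-4 + 1·-3 = -9
  a_9 = 1·-9 + 0·-6 + 1·-4 = -13
  a_10 = 1·-13 + 0·-9 + 1·-6 = -19

1,0,1 ; -19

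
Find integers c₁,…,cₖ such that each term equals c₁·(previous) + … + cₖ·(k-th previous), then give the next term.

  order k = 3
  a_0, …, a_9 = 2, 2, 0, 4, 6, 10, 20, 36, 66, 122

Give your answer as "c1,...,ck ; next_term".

1,1,1 ; 224

  a_3 = 1·0 + 1·2 + 1·2 = 4
  a_4 = 1·4 + 1·0 + 1·2 = 6
  a_5 = 1·6 + 1·4 + 1·0 = 10
  a_6 = 1·10 + 1·6 + 1·4 = 20
  a_7 = 1·20 + 1·10 + 1·6 = 36
  a_8 = 1·36 + 1·20 + 1·10 = 66
  a_9 = 1·66 + 1·36 + 1·20 = 122
  a_10 = 1·122 + 1·66 + 1·36 = 224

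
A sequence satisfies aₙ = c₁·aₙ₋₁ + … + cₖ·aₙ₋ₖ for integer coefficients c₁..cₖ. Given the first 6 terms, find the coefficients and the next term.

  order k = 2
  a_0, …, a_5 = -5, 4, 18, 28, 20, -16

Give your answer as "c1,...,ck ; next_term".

2,-2 ; -72

  a_2 = 2·4 + -2·-5 = 18
  a_3 = 2·18 + -2·4 = 28
  a_4 = 2·28 + -2·18 = 20
  a_5 = 2·20 + -2·28 = -16
  a_6 = 2·-16 + -2·20 = -72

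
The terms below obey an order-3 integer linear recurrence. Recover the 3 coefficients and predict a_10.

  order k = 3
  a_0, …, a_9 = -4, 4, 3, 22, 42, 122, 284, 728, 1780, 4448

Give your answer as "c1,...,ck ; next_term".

  a_3 = 2·3 + 2·4 + -2·-4 = 22
  a_4 = 2·22 + 2·3 + -2·4 = 42
  a_5 = 2·42 + 2·22 + -2·3 = 122
  a_6 = 2·122 + 2·42 + -2·22 = 284
  a_7 = 2·284 + 2·122 + -2·42 = 728
  a_8 = 2·728 + 2·284 + -2·122 = 1780
  a_9 = 2·1780 + 2·728 + -2·284 = 4448
  a_10 = 2·4448 + 2·1780 + -2·728 = 11000

2,2,-2 ; 11000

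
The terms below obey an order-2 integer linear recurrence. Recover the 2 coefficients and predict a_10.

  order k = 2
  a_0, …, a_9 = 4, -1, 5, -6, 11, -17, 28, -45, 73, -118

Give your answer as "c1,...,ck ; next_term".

  a_2 = -1·-1 + 1·4 = 5
  a_3 = -1·5 + 1·-1 = -6
  a_4 = -1·-6 + 1·5 = 11
  a_5 = -1·11 + 1·-6 = -17
  a_6 = -1·-17 + 1·11 = 28
  a_7 = -1·28 + 1·-17 = -45
  a_8 = -1·-45 + 1·28 = 73
  a_9 = -1·73 + 1·-45 = -118
  a_10 = -1·-118 + 1·73 = 191

-1,1 ; 191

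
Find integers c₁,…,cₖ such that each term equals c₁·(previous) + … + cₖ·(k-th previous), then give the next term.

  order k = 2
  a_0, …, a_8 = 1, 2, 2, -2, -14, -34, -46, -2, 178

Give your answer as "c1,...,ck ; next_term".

  a_2 = 3·2 + -4·1 = 2
  a_3 = 3·2 + -4·2 = -2
  a_4 = 3·-2 + -4·2 = -14
  a_5 = 3·-14 + -4·-2 = -34
  a_6 = 3·-34 + -4·-14 = -46
  a_7 = 3·-46 + -4·-34 = -2
  a_8 = 3·-2 + -4·-46 = 178
  a_9 = 3·178 + -4·-2 = 542

3,-4 ; 542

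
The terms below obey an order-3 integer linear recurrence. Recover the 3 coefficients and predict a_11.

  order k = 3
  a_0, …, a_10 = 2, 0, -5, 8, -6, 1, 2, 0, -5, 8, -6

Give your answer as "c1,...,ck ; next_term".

  a_3 = -2·-5 + -2·0 + -1·2 = 8
  a_4 = -2·8 + -2·-5 + -1·0 = -6
  a_5 = -2·-6 + -2·8 + -1·-5 = 1
  a_6 = -2·1 + -2·-6 + -1·8 = 2
  a_7 = -2·2 + -2·1 + -1·-6 = 0
  a_8 = -2·0 + -2·2 + -1·1 = -5
  a_9 = -2·-5 + -2·0 + -1·2 = 8
  a_10 = -2·8 + -2·-5 + -1·0 = -6
  a_11 = -2·-6 + -2·8 + -1·-5 = 1

-2,-2,-1 ; 1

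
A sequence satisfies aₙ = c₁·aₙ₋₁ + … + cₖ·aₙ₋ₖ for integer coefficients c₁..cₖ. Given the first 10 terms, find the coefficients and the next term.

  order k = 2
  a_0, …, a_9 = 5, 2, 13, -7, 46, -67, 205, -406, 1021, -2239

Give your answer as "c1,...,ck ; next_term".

  a_2 = -1·2 + 3·5 = 13
  a_3 = -1·13 + 3·2 = -7
  a_4 = -1·-7 + 3·13 = 46
  a_5 = -1·46 + 3·-7 = -67
  a_6 = -1·-67 + 3·46 = 205
  a_7 = -1·205 + 3·-67 = -406
  a_8 = -1·-406 + 3·205 = 1021
  a_9 = -1·1021 + 3·-406 = -2239
  a_10 = -1·-2239 + 3·1021 = 5302

-1,3 ; 5302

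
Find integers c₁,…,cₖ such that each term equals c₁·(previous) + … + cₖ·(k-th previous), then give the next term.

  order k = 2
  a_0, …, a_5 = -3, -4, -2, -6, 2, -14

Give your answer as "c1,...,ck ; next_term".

-1,2 ; 18

  a_2 = -1·-4 + 2·-3 = -2
  a_3 = -1·-2 + 2·-4 = -6
  a_4 = -1·-6 + 2·-2 = 2
  a_5 = -1·2 + 2·-6 = -14
  a_6 = -1·-14 + 2·2 = 18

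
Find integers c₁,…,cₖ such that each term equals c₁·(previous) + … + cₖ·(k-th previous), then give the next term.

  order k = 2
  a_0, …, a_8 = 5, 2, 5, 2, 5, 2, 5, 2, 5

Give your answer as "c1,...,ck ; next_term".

  a_2 = 0·2 + 1·5 = 5
  a_3 = 0·5 + 1·2 = 2
  a_4 = 0·2 + 1·5 = 5
  a_5 = 0·5 + 1·2 = 2
  a_6 = 0·2 + 1·5 = 5
  a_7 = 0·5 + 1·2 = 2
  a_8 = 0·2 + 1·5 = 5
  a_9 = 0·5 + 1·2 = 2

0,1 ; 2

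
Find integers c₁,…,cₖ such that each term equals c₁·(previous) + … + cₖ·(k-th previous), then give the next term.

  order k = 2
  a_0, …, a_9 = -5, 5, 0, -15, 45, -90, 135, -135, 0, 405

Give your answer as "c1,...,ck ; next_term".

  a_2 = -3·5 + -3·-5 = 0
  a_3 = -3·0 + -3·5 = -15
  a_4 = -3·-15 + -3·0 = 45
  a_5 = -3·45 + -3·-15 = -90
  a_6 = -3·-90 + -3·45 = 135
  a_7 = -3·135 + -3·-90 = -135
  a_8 = -3·-135 + -3·135 = 0
  a_9 = -3·0 + -3·-135 = 405
  a_10 = -3·405 + -3·0 = -1215

-3,-3 ; -1215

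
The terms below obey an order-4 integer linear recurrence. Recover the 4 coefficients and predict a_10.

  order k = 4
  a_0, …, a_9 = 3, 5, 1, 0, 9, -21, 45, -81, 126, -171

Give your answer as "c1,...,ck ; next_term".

  a_4 = -1·0 + 3·1 + 3·5 + -3·3 = 9
  a_5 = -1·9 + 3·0 + 3·1 + -3·5 = -21
  a_6 = -1·-21 + 3·9 + 3·0 + -3·1 = 45
  a_7 = -1·45 + 3·-21 + 3·9 + -3·0 = -81
  a_8 = -1·-81 + 3·45 + 3·-21 + -3·9 = 126
  a_9 = -1·126 + 3·-81 + 3·45 + -3·-21 = -171
  a_10 = -1·-171 + 3·126 + 3·-81 + -3·45 = 171

-1,3,3,-3 ; 171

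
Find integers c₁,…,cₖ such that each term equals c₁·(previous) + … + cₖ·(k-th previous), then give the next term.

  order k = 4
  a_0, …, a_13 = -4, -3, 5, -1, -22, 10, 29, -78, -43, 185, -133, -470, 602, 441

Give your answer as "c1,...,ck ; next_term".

0,-1,3,2 ; -2278

  a_4 = 0·-1 + -1·5 + 3·-3 + 2·-4 = -22
  a_5 = 0·-22 + -1·-1 + 3·5 + 2·-3 = 10
  a_6 = 0·10 + -1·-22 + 3·-1 + 2·5 = 29
  a_7 = 0·29 + -1·10 + 3·-22 + 2·-1 = -78
  a_8 = 0·-78 + -1·29 + 3·10 + 2·-22 = -43
  a_9 = 0·-43 + -1·-78 + 3·29 + 2·10 = 185
  a_10 = 0·185 + -1·-43 + 3·-78 + 2·29 = -133
  a_11 = 0·-133 + -1·185 + 3·-43 + 2·-78 = -470
  a_12 = 0·-470 + -1·-133 + 3·185 + 2·-43 = 602
  a_13 = 0·602 + -1·-470 + 3·-133 + 2·185 = 441
  a_14 = 0·441 + -1·602 + 3·-470 + 2·-133 = -2278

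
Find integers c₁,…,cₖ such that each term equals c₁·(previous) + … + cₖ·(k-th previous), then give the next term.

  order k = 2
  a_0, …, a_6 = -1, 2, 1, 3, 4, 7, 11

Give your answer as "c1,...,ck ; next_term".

1,1 ; 18

  a_2 = 1·2 + 1·-1 = 1
  a_3 = 1·1 + 1·2 = 3
  a_4 = 1·3 + 1·1 = 4
  a_5 = 1·4 + 1·3 = 7
  a_6 = 1·7 + 1·4 = 11
  a_7 = 1·11 + 1·7 = 18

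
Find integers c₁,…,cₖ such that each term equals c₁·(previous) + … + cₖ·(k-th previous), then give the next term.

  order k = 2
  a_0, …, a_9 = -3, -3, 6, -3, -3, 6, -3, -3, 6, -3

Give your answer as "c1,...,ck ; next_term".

-1,-1 ; -3

  a_2 = -1·-3 + -1·-3 = 6
  a_3 = -1·6 + -1·-3 = -3
  a_4 = -1·-3 + -1·6 = -3
  a_5 = -1·-3 + -1·-3 = 6
  a_6 = -1·6 + -1·-3 = -3
  a_7 = -1·-3 + -1·6 = -3
  a_8 = -1·-3 + -1·-3 = 6
  a_9 = -1·6 + -1·-3 = -3
  a_10 = -1·-3 + -1·6 = -3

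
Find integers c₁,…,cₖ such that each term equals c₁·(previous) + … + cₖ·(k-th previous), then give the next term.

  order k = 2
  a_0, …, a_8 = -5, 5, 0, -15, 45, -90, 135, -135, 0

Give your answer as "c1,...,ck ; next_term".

  a_2 = -3·5 + -3·-5 = 0
  a_3 = -3·0 + -3·5 = -15
  a_4 = -3·-15 + -3·0 = 45
  a_5 = -3·45 + -3·-15 = -90
  a_6 = -3·-90 + -3·45 = 135
  a_7 = -3·135 + -3·-90 = -135
  a_8 = -3·-135 + -3·135 = 0
  a_9 = -3·0 + -3·-135 = 405

-3,-3 ; 405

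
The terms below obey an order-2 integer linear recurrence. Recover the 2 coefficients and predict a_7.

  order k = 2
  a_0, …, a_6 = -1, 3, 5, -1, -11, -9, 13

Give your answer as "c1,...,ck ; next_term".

1,-2 ; 31

  a_2 = 1·3 + -2·-1 = 5
  a_3 = 1·5 + -2·3 = -1
  a_4 = 1·-1 + -2·5 = -11
  a_5 = 1·-11 + -2·-1 = -9
  a_6 = 1·-9 + -2·-11 = 13
  a_7 = 1·13 + -2·-9 = 31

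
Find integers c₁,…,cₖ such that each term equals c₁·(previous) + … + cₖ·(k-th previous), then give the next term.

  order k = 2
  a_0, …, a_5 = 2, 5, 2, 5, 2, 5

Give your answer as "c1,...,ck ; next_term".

  a_2 = 0·5 + 1·2 = 2
  a_3 = 0·2 + 1·5 = 5
  a_4 = 0·5 + 1·2 = 2
  a_5 = 0·2 + 1·5 = 5
  a_6 = 0·5 + 1·2 = 2

0,1 ; 2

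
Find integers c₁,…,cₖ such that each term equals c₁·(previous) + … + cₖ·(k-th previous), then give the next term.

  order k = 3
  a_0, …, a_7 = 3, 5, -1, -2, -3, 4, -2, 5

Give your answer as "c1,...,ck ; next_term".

-1,0,-1 ; -9

  a_3 = -1·-1 + 0·5 + -1·3 = -2
  a_4 = -1·-2 + 0·-1 + -1·5 = -3
  a_5 = -1·-3 + 0·-2 + -1·-1 = 4
  a_6 = -1·4 + 0·-3 + -1·-2 = -2
  a_7 = -1·-2 + 0·4 + -1·-3 = 5
  a_8 = -1·5 + 0·-2 + -1·4 = -9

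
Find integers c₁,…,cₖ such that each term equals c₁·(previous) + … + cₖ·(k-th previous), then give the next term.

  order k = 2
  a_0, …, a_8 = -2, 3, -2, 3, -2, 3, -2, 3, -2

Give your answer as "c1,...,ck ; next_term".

  a_2 = 0·3 + 1·-2 = -2
  a_3 = 0·-2 + 1·3 = 3
  a_4 = 0·3 + 1·-2 = -2
  a_5 = 0·-2 + 1·3 = 3
  a_6 = 0·3 + 1·-2 = -2
  a_7 = 0·-2 + 1·3 = 3
  a_8 = 0·3 + 1·-2 = -2
  a_9 = 0·-2 + 1·3 = 3

0,1 ; 3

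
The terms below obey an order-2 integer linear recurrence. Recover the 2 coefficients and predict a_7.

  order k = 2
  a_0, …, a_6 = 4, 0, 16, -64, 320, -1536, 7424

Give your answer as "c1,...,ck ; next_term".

  a_2 = -4·0 + 4·4 = 16
  a_3 = -4·16 + 4·0 = -64
  a_4 = -4·-64 + 4·16 = 320
  a_5 = -4·320 + 4·-64 = -1536
  a_6 = -4·-1536 + 4·320 = 7424
  a_7 = -4·7424 + 4·-1536 = -35840

-4,4 ; -35840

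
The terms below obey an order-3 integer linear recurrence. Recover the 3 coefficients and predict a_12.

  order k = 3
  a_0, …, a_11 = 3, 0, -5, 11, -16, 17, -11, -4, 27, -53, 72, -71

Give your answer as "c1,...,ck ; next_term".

-1,1,2 ; 37

  a_3 = -1·-5 + 1·0 + 2·3 = 11
  a_4 = -1·11 + 1·-5 + 2·0 = -16
  a_5 = -1·-16 + 1·11 + 2·-5 = 17
  a_6 = -1·17 + 1·-16 + 2·11 = -11
  a_7 = -1·-11 + 1·17 + 2·-16 = -4
  a_8 = -1·-4 + 1·-11 + 2·17 = 27
  a_9 = -1·27 + 1·-4 + 2·-11 = -53
  a_10 = -1·-53 + 1·27 + 2·-4 = 72
  a_11 = -1·72 + 1·-53 + 2·27 = -71
  a_12 = -1·-71 + 1·72 + 2·-53 = 37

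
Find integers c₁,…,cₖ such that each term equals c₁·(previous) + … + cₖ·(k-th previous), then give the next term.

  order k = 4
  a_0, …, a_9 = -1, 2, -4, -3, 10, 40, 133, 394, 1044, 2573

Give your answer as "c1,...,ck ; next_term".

  a_4 = 4·-3 + -4·-4 + 1·2 + -4·-1 = 10
  a_5 = 4·10 + -4·-3 + 1·-4 + -4·2 = 40
  a_6 = 4·40 + -4·10 + 1·-3 + -4·-4 = 133
  a_7 = 4·133 + -4·40 + 1·10 + -4·-3 = 394
  a_8 = 4·394 + -4·133 + 1·40 + -4·10 = 1044
  a_9 = 4·1044 + -4·394 + 1·133 + -4·40 = 2573
  a_10 = 4·2573 + -4·1044 + 1·394 + -4·133 = 5978

4,-4,1,-4 ; 5978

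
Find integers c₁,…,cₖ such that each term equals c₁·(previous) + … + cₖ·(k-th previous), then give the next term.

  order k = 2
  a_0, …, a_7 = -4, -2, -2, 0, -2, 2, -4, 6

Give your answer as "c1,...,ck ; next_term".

  a_2 = -1·-2 + 1·-4 = -2
  a_3 = -1·-2 + 1·-2 = 0
  a_4 = -1·0 + 1·-2 = -2
  a_5 = -1·-2 + 1·0 = 2
  a_6 = -1·2 + 1·-2 = -4
  a_7 = -1·-4 + 1·2 = 6
  a_8 = -1·6 + 1·-4 = -10

-1,1 ; -10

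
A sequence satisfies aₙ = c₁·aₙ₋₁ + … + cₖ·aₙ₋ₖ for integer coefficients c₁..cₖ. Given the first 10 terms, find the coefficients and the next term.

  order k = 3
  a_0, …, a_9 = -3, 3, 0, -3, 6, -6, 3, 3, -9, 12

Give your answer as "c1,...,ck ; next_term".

-1,0,1 ; -9

  a_3 = -1·0 + 0·3 + 1·-3 = -3
  a_4 = -1·-3 + 0·0 + 1·3 = 6
  a_5 = -1·6 + 0·-3 + 1·0 = -6
  a_6 = -1·-6 + 0·6 + 1·-3 = 3
  a_7 = -1·3 + 0·-6 + 1·6 = 3
  a_8 = -1·3 + 0·3 + 1·-6 = -9
  a_9 = -1·-9 + 0·3 + 1·3 = 12
  a_10 = -1·12 + 0·-9 + 1·3 = -9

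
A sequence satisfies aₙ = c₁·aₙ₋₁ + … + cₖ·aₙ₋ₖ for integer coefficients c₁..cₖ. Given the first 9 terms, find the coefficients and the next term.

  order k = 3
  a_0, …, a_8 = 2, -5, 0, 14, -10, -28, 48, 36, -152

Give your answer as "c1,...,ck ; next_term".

0,-2,2 ; 24

  a_3 = 0·0 + -2·-5 + 2·2 = 14
  a_4 = 0·14 + -2·0 + 2·-5 = -10
  a_5 = 0·-10 + -2·14 + 2·0 = -28
  a_6 = 0·-28 + -2·-10 + 2·14 = 48
  a_7 = 0·48 + -2·-28 + 2·-10 = 36
  a_8 = 0·36 + -2·48 + 2·-28 = -152
  a_9 = 0·-152 + -2·36 + 2·48 = 24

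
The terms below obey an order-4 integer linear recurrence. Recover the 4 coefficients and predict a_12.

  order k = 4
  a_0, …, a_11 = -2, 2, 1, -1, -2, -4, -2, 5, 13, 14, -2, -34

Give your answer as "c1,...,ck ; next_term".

  a_4 = 1·-1 + -1·1 + -1·2 + -1·-2 = -2
  a_5 = 1·-2 + -1·-1 + -1·1 + -1·2 = -4
  a_6 = 1·-4 + -1·-2 + -1·-1 + -1·1 = -2
  a_7 = 1·-2 + -1·-4 + -1·-2 + -1·-1 = 5
  a_8 = 1·5 + -1·-2 + -1·-4 + -1·-2 = 13
  a_9 = 1·13 + -1·5 + -1·-2 + -1·-4 = 14
  a_10 = 1·14 + -1·13 + -1·5 + -1·-2 = -2
  a_11 = 1·-2 + -1·14 + -1·13 + -1·5 = -34
  a_12 = 1·-34 + -1·-2 + -1·14 + -1·13 = -59

1,-1,-1,-1 ; -59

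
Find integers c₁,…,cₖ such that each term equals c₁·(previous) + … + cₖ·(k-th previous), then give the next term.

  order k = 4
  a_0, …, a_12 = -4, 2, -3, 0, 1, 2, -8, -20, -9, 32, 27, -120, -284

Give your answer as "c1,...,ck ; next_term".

  a_4 = 2·0 + -3·-3 + 2·2 + 3·-4 = 1
  a_5 = 2·1 + -3·0 + 2·-3 + 3·2 = 2
  a_6 = 2·2 + -3·1 + 2·0 + 3·-3 = -8
  a_7 = 2·-8 + -3·2 + 2·1 + 3·0 = -20
  a_8 = 2·-20 + -3·-8 + 2·2 + 3·1 = -9
  a_9 = 2·-9 + -3·-20 + 2·-8 + 3·2 = 32
  a_10 = 2·32 + -3·-9 + 2·-20 + 3·-8 = 27
  a_11 = 2·27 + -3·32 + 2·-9 + 3·-20 = -120
  a_12 = 2·-120 + -3·27 + 2·32 + 3·-9 = -284
  a_13 = 2·-284 + -3·-120 + 2·27 + 3·32 = -58

2,-3,2,3 ; -58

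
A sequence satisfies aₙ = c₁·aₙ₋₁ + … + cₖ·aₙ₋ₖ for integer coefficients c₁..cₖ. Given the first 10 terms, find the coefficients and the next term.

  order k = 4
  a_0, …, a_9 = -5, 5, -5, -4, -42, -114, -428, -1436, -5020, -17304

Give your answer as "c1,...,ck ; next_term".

3,2,-2,2 ; -59936

  a_4 = 3·-4 + 2·-5 + -2·5 + 2·-5 = -42
  a_5 = 3·-42 + 2·-4 + -2·-5 + 2·5 = -114
  a_6 = 3·-114 + 2·-42 + -2·-4 + 2·-5 = -428
  a_7 = 3·-428 + 2·-114 + -2·-42 + 2·-4 = -1436
  a_8 = 3·-1436 + 2·-428 + -2·-114 + 2·-42 = -5020
  a_9 = 3·-5020 + 2·-1436 + -2·-428 + 2·-114 = -17304
  a_10 = 3·-17304 + 2·-5020 + -2·-1436 + 2·-428 = -59936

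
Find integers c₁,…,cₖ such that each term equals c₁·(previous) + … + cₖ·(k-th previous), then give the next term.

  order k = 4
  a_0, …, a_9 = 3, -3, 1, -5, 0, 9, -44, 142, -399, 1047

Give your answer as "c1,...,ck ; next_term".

-3,0,3,-2 ; -2627

  a_4 = -3·-5 + 0·1 + 3·-3 + -2·3 = 0
  a_5 = -3·0 + 0·-5 + 3·1 + -2·-3 = 9
  a_6 = -3·9 + 0·0 + 3·-5 + -2·1 = -44
  a_7 = -3·-44 + 0·9 + 3·0 + -2·-5 = 142
  a_8 = -3·142 + 0·-44 + 3·9 + -2·0 = -399
  a_9 = -3·-399 + 0·142 + 3·-44 + -2·9 = 1047
  a_10 = -3·1047 + 0·-399 + 3·142 + -2·-44 = -2627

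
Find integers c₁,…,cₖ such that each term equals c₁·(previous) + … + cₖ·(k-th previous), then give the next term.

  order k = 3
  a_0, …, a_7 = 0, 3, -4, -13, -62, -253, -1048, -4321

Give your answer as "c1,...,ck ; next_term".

4,1,-2 ; -17826

  a_3 = 4·-4 + 1·3 + -2·0 = -13
  a_4 = 4·-13 + 1·-4 + -2·3 = -62
  a_5 = 4·-62 + 1·-13 + -2·-4 = -253
  a_6 = 4·-253 + 1·-62 + -2·-13 = -1048
  a_7 = 4·-1048 + 1·-253 + -2·-62 = -4321
  a_8 = 4·-4321 + 1·-1048 + -2·-253 = -17826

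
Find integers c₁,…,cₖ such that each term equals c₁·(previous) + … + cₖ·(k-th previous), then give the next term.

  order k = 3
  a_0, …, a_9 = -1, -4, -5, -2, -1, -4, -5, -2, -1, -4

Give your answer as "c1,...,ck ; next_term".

  a_3 = 1·-5 + -1·-4 + 1·-1 = -2
  a_4 = 1·-2 + -1·-5 + 1·-4 = -1
  a_5 = 1·-1 + -1·-2 + 1·-5 = -4
  a_6 = 1·-4 + -1·-1 + 1·-2 = -5
  a_7 = 1·-5 + -1·-4 + 1·-1 = -2
  a_8 = 1·-2 + -1·-5 + 1·-4 = -1
  a_9 = 1·-1 + -1·-2 + 1·-5 = -4
  a_10 = 1·-4 + -1·-1 + 1·-2 = -5

1,-1,1 ; -5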